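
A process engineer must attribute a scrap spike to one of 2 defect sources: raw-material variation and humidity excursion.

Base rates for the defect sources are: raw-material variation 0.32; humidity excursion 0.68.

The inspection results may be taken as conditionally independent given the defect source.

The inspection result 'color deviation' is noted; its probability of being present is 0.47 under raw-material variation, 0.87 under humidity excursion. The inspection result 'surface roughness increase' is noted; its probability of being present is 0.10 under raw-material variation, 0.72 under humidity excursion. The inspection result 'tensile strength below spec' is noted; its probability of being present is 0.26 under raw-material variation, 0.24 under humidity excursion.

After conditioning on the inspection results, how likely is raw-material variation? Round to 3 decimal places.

By Bayes' rule with conditional independence, the unnormalized weight for each hypothesis is prior × ∏ likelihoods:
  raw-material variation: 0.32 × 0.47 × 0.10 × 0.26 = 0.0039104
  humidity excursion: 0.68 × 0.87 × 0.72 × 0.24 = 0.10223
The unnormalized weights sum to 0.10614.
P(raw-material variation | evidence) = 0.0039104 / 0.10614 ≈ 0.037.

0.037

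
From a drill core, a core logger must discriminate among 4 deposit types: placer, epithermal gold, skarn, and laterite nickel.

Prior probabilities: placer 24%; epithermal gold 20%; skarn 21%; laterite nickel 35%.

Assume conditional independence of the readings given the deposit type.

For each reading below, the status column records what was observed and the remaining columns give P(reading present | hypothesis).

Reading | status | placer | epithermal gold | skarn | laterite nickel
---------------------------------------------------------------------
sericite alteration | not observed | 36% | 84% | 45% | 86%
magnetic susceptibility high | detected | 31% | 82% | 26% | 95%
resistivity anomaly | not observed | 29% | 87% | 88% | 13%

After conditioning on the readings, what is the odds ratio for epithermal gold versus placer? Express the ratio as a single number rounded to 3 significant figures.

Unnormalized posterior weight (prior times the reading likelihoods) for each of the two hypotheses (using 1 − P(present | H) for each absent reading):
  epithermal gold: 0.20 × (1 − 0.84) × 0.82 × (1 − 0.87) = 0.0034112
  placer: 0.24 × (1 − 0.36) × 0.31 × (1 − 0.29) = 0.033807
Posterior odds = 0.0034112 / 0.033807 ≈ 0.101.

0.101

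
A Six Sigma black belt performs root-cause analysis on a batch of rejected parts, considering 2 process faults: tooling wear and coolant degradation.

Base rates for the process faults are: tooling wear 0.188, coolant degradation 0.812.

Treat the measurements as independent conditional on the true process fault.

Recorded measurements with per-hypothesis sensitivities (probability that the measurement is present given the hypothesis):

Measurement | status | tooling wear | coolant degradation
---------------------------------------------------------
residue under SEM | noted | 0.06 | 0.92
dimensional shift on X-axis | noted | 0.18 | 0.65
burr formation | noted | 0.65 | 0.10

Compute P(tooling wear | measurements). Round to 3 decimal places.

By Bayes' rule with conditional independence, the unnormalized weight for each hypothesis is prior × ∏ likelihoods:
  tooling wear: 0.188 × 0.06 × 0.18 × 0.65 = 0.0013198
  coolant degradation: 0.812 × 0.92 × 0.65 × 0.10 = 0.048558
Normalizing constant Z = 0.0013198 + 0.048558 = 0.049877.
P(tooling wear | evidence) = 0.0013198 / 0.049877 ≈ 0.026.

0.026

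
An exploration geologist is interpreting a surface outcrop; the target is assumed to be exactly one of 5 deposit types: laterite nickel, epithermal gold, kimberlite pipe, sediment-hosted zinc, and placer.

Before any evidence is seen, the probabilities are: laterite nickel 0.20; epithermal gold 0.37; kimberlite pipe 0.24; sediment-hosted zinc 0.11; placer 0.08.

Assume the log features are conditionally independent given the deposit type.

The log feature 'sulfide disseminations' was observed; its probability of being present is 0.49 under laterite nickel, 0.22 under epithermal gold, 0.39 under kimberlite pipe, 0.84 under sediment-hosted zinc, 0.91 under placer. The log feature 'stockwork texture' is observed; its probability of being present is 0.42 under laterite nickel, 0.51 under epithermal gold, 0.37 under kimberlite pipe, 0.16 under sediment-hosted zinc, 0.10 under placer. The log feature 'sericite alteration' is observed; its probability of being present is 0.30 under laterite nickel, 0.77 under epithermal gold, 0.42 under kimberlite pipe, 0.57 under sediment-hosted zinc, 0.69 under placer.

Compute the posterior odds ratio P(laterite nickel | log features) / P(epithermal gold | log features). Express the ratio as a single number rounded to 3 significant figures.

0.386

The normalizing constant cancels in an odds ratio, so compute prior × likelihood for the two hypotheses only:
  laterite nickel: 0.20 × 0.49 × 0.42 × 0.30 = 0.012348
  epithermal gold: 0.37 × 0.22 × 0.51 × 0.77 = 0.031966
Odds(laterite nickel : epithermal gold) = 0.012348 / 0.031966 ≈ 0.386.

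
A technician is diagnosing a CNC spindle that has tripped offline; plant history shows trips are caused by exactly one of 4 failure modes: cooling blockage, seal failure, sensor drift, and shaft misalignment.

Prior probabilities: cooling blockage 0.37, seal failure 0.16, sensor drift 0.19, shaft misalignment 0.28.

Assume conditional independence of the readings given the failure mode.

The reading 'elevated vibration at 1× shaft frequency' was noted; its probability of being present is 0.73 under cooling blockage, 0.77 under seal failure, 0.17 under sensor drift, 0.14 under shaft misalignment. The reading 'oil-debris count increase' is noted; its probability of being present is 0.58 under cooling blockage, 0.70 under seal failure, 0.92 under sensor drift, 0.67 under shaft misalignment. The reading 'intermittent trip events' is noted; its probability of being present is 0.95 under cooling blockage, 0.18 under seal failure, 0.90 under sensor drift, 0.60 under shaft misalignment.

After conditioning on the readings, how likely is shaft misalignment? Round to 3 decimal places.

Multiply each prior by the joint likelihood of the reading pattern:
  cooling blockage: 0.37 × 0.73 × 0.58 × 0.95 = 0.14883
  seal failure: 0.16 × 0.77 × 0.70 × 0.18 = 0.015523
  sensor drift: 0.19 × 0.17 × 0.92 × 0.90 = 0.026744
  shaft misalignment: 0.28 × 0.14 × 0.67 × 0.60 = 0.015758
The unnormalized weights sum to 0.20685.
P(shaft misalignment | evidence) = 0.015758 / 0.20685 ≈ 0.076.

0.076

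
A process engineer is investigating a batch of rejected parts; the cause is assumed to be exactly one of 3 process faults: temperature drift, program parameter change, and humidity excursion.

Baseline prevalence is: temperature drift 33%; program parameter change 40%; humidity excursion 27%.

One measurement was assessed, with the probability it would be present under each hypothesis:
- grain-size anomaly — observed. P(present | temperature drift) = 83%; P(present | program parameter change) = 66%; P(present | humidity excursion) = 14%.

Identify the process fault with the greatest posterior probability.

temperature drift

By Bayes' rule, the unnormalized weight for each hypothesis is prior × likelihood:
  temperature drift: 0.33 × 0.83 = 0.2739
  program parameter change: 0.40 × 0.66 = 0.264
  humidity excursion: 0.27 × 0.14 = 0.0378
The unnormalized weights sum to 0.5757.
P(temperature drift | evidence) ≈ 0.2739 / 0.5757 ≈ 0.476
P(program parameter change | evidence) ≈ 0.264 / 0.5757 ≈ 0.459
P(humidity excursion | evidence) ≈ 0.0378 / 0.5757 ≈ 0.066
The largest is 0.476, so temperature drift is most probable.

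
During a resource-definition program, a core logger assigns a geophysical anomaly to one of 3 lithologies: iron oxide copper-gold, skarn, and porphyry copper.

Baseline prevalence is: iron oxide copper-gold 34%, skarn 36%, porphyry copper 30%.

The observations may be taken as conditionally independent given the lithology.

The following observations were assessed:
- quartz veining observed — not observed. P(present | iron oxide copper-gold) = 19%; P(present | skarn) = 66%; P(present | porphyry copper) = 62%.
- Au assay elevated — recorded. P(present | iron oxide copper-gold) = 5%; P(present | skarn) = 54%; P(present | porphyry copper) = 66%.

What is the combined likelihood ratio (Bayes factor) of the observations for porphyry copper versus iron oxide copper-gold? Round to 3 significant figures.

6.19

Joint likelihood of the evidence pattern under each hypothesis (using 1 − P(present | H) for each absent observation):
  porphyry copper: (1 − 0.62) × 0.66 = 0.2508
  iron oxide copper-gold: (1 − 0.19) × 0.05 = 0.0405
Bayes factor = 0.2508 / 0.0405 ≈ 6.19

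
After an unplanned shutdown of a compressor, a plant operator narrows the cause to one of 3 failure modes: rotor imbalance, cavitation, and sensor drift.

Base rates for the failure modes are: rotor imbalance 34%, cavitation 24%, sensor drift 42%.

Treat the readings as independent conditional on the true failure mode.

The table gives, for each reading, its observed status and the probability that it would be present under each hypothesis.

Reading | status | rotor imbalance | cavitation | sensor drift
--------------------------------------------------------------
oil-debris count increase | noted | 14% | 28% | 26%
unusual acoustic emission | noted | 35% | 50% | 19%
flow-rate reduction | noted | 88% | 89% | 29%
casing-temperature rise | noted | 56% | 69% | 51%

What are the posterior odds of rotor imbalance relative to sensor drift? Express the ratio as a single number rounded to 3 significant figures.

2.68

The normalizing constant cancels in an odds ratio, so compute prior × likelihood for the two hypotheses only:
  rotor imbalance: 0.34 × 0.14 × 0.35 × 0.88 × 0.56 = 0.00821
  sensor drift: 0.42 × 0.26 × 0.19 × 0.29 × 0.51 = 0.0030686
Posterior odds = 0.00821 / 0.0030686 ≈ 2.68.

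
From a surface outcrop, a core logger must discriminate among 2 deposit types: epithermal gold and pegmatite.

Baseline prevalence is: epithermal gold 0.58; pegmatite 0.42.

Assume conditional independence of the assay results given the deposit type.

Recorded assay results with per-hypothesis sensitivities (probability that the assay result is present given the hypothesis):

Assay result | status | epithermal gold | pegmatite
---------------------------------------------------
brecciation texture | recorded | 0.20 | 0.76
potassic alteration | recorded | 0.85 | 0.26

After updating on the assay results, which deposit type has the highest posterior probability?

epithermal gold

By Bayes' rule with conditional independence, the unnormalized weight for each hypothesis is prior × ∏ likelihoods:
  epithermal gold: 0.58 × 0.20 × 0.85 = 0.0986
  pegmatite: 0.42 × 0.76 × 0.26 = 0.082992
Marginal likelihood of the evidence = 0.18159.
P(epithermal gold | evidence) ≈ 0.0986 / 0.18159 ≈ 0.543
P(pegmatite | evidence) ≈ 0.082992 / 0.18159 ≈ 0.457
The largest is 0.543, so epithermal gold is most probable.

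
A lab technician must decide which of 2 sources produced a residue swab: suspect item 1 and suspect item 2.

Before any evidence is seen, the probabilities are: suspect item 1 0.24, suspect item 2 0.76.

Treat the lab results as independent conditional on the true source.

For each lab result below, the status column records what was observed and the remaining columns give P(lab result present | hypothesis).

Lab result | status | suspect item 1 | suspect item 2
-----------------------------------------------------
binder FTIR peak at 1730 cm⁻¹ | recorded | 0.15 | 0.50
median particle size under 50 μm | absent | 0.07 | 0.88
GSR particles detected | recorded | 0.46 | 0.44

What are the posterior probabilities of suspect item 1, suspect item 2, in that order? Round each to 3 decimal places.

Multiply each prior by the joint likelihood of the lab result pattern (using 1 − P(present | H) for each absent lab result):
  suspect item 1: 0.24 × 0.15 × (1 − 0.07) × 0.46 = 0.015401
  suspect item 2: 0.76 × 0.50 × (1 − 0.88) × 0.44 = 0.020064
Normalizing constant Z = 0.015401 + 0.020064 = 0.035465.
P(suspect item 1 | evidence) = 0.015401 / 0.035465 ≈ 0.434
P(suspect item 2 | evidence) = 0.020064 / 0.035465 ≈ 0.566

0.434, 0.566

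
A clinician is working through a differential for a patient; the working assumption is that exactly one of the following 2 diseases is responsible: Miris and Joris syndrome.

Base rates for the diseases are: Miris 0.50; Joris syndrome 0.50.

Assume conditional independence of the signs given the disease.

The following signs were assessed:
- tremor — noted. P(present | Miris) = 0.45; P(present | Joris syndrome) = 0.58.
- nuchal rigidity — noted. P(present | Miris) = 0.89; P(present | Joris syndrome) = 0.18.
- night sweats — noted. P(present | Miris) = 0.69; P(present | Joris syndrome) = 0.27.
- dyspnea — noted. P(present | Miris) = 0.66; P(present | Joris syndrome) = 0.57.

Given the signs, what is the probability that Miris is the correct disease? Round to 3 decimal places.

0.919

By Bayes' rule with conditional independence, the unnormalized weight for each hypothesis is prior × ∏ likelihoods:
  Miris: 0.50 × 0.45 × 0.89 × 0.69 × 0.66 = 0.091194
  Joris syndrome: 0.50 × 0.58 × 0.18 × 0.27 × 0.57 = 0.0080336
Marginal likelihood of the evidence = 0.099227.
P(Miris | evidence) = 0.091194 / 0.099227 ≈ 0.919.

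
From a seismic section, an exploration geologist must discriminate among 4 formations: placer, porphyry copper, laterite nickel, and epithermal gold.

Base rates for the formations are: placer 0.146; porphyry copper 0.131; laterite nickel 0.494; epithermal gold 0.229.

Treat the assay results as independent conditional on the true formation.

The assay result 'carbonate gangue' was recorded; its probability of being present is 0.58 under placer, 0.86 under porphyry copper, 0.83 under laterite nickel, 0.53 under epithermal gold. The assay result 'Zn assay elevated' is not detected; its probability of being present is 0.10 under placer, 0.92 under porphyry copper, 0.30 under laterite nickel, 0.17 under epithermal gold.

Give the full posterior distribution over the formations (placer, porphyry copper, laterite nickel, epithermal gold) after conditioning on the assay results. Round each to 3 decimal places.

Multiply each prior by the joint likelihood of the assay result pattern (using 1 − P(present | H) for each absent assay result):
  placer: 0.146 × 0.58 × (1 − 0.10) = 0.076212
  porphyry copper: 0.131 × 0.86 × (1 − 0.92) = 0.0090128
  laterite nickel: 0.494 × 0.83 × (1 − 0.30) = 0.28701
  epithermal gold: 0.229 × 0.53 × (1 − 0.17) = 0.10074
Marginal likelihood of the evidence = 0.47298.
P(placer | evidence) = 0.076212 / 0.47298 ≈ 0.161
P(porphyry copper | evidence) = 0.0090128 / 0.47298 ≈ 0.019
P(laterite nickel | evidence) = 0.28701 / 0.47298 ≈ 0.607
P(epithermal gold | evidence) = 0.10074 / 0.47298 ≈ 0.213

0.161, 0.019, 0.607, 0.213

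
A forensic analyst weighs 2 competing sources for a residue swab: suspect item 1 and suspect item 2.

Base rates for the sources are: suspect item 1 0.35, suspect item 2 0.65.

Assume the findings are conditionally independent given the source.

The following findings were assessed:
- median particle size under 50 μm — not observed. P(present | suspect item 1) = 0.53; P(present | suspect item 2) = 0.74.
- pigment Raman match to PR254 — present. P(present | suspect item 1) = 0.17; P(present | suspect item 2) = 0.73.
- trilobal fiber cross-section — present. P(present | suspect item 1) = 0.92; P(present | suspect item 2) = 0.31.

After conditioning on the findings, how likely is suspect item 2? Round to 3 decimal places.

0.598

For each hypothesis, the unnormalized posterior weight is prior × product of the finding likelihoods (using 1 − P(present | H) for each absent finding):
  suspect item 1: 0.35 × (1 − 0.53) × 0.17 × 0.92 = 0.025728
  suspect item 2: 0.65 × (1 − 0.74) × 0.73 × 0.31 = 0.038245
Normalizing constant Z = 0.025728 + 0.038245 = 0.063973.
P(suspect item 2 | evidence) = 0.038245 / 0.063973 ≈ 0.598.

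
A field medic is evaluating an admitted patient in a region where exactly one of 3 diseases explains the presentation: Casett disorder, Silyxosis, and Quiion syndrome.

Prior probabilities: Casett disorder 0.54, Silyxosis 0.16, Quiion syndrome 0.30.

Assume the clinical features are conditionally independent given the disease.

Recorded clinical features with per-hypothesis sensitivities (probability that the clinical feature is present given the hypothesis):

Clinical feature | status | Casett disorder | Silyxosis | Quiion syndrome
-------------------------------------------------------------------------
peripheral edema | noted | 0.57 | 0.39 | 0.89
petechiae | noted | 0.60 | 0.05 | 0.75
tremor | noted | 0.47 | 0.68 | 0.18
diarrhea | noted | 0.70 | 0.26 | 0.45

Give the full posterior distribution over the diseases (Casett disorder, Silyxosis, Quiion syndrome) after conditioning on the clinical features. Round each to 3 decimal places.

Multiply each prior by the joint likelihood of the clinical feature pattern:
  Casett disorder: 0.54 × 0.57 × 0.60 × 0.47 × 0.70 = 0.06076
  Silyxosis: 0.16 × 0.39 × 0.05 × 0.68 × 0.26 = 0.00055162
  Quiion syndrome: 0.30 × 0.89 × 0.75 × 0.18 × 0.45 = 0.01622
Marginal likelihood of the evidence = 0.077532.
P(Casett disorder | evidence) = 0.06076 / 0.077532 ≈ 0.784
P(Silyxosis | evidence) = 0.00055162 / 0.077532 ≈ 0.007
P(Quiion syndrome | evidence) = 0.01622 / 0.077532 ≈ 0.209

0.784, 0.007, 0.209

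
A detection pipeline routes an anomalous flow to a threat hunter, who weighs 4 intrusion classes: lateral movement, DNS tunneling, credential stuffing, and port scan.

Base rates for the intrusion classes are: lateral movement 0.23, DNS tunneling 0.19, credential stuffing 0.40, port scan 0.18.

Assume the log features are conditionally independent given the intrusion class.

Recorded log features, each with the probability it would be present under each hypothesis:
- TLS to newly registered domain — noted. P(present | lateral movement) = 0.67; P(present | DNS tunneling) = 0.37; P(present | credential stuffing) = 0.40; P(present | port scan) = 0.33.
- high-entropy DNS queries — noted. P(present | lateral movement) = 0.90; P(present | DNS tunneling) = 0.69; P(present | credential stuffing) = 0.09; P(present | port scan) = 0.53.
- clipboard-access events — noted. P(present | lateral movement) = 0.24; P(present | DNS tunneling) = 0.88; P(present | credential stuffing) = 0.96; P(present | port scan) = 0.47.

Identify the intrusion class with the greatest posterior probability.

For each hypothesis, the unnormalized posterior weight is prior × product of the log feature likelihoods:
  lateral movement: 0.23 × 0.67 × 0.90 × 0.24 = 0.033286
  DNS tunneling: 0.19 × 0.37 × 0.69 × 0.88 = 0.042686
  credential stuffing: 0.40 × 0.40 × 0.09 × 0.96 = 0.013824
  port scan: 0.18 × 0.33 × 0.53 × 0.47 = 0.014797
Marginal likelihood of the evidence = 0.10459.
P(lateral movement | evidence) ≈ 0.033286 / 0.10459 ≈ 0.318
P(DNS tunneling | evidence) ≈ 0.042686 / 0.10459 ≈ 0.408
P(credential stuffing | evidence) ≈ 0.013824 / 0.10459 ≈ 0.132
P(port scan | evidence) ≈ 0.014797 / 0.10459 ≈ 0.141
The largest is 0.408, so DNS tunneling is most probable.

DNS tunneling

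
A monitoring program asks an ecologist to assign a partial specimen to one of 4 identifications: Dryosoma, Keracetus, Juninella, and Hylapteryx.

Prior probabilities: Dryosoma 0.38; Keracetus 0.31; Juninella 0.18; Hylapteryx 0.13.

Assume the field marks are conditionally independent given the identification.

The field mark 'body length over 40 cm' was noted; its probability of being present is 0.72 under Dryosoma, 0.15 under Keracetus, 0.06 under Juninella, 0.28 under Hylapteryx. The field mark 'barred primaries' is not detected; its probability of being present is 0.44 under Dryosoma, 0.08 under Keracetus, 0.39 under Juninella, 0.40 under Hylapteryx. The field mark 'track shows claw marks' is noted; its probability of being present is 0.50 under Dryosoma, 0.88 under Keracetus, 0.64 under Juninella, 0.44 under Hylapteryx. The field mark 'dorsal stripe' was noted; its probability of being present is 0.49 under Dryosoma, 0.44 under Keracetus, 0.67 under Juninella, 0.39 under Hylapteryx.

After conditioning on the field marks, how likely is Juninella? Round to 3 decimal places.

0.047

By Bayes' rule with conditional independence, the unnormalized weight for each hypothesis is prior × ∏ likelihoods (using 1 − P(present | H) for each absent field mark):
  Dryosoma: 0.38 × 0.72 × (1 − 0.44) × 0.50 × 0.49 = 0.037538
  Keracetus: 0.31 × 0.15 × (1 − 0.08) × 0.88 × 0.44 = 0.016564
  Juninella: 0.18 × 0.06 × (1 − 0.39) × 0.64 × 0.67 = 0.0028249
  Hylapteryx: 0.13 × 0.28 × (1 − 0.40) × 0.44 × 0.39 = 0.0037477
Normalizing constant Z = 0.037538 + 0.016564 + 0.0028249 + 0.0037477 = 0.060675.
P(Juninella | evidence) = 0.0028249 / 0.060675 ≈ 0.047.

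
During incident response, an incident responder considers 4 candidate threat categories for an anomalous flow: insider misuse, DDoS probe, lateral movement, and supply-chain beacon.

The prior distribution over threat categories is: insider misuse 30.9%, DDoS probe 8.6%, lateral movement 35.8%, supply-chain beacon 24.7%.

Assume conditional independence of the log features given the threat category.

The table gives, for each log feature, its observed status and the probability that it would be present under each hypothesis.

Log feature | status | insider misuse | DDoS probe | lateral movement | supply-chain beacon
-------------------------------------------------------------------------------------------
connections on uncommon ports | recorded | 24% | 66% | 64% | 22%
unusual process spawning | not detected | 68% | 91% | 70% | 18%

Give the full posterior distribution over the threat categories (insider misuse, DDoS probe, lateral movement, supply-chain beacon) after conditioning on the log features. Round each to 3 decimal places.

Multiply each prior by the joint likelihood of the log feature pattern (using 1 − P(present | H) for each absent log feature):
  insider misuse: 0.309 × 0.24 × (1 − 0.68) = 0.023731
  DDoS probe: 0.086 × 0.66 × (1 − 0.91) = 0.0051084
  lateral movement: 0.358 × 0.64 × (1 − 0.70) = 0.068736
  supply-chain beacon: 0.247 × 0.22 × (1 − 0.18) = 0.044559
Marginal likelihood of the evidence = 0.14213.
P(insider misuse | evidence) = 0.023731 / 0.14213 ≈ 0.167
P(DDoS probe | evidence) = 0.0051084 / 0.14213 ≈ 0.036
P(lateral movement | evidence) = 0.068736 / 0.14213 ≈ 0.484
P(supply-chain beacon | evidence) = 0.044559 / 0.14213 ≈ 0.313

0.167, 0.036, 0.484, 0.313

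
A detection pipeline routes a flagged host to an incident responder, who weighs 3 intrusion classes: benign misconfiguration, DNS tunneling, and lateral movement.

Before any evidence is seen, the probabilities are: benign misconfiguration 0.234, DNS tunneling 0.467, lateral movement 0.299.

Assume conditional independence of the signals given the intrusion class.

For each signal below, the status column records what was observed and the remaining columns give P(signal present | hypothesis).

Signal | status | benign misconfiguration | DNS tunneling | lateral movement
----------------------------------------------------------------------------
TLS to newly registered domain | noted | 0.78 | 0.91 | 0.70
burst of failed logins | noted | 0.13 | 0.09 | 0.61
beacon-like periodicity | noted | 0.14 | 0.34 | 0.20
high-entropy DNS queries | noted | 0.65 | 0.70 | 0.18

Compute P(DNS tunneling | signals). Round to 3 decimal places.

By Bayes' rule with conditional independence, the unnormalized weight for each hypothesis is prior × ∏ likelihoods:
  benign misconfiguration: 0.234 × 0.78 × 0.13 × 0.14 × 0.65 = 0.0021592
  DNS tunneling: 0.467 × 0.91 × 0.09 × 0.34 × 0.70 = 0.0091029
  lateral movement: 0.299 × 0.70 × 0.61 × 0.20 × 0.18 = 0.0045962
Normalizing constant Z = 0.0021592 + 0.0091029 + 0.0045962 = 0.015858.
P(DNS tunneling | evidence) = 0.0091029 / 0.015858 ≈ 0.574.

0.574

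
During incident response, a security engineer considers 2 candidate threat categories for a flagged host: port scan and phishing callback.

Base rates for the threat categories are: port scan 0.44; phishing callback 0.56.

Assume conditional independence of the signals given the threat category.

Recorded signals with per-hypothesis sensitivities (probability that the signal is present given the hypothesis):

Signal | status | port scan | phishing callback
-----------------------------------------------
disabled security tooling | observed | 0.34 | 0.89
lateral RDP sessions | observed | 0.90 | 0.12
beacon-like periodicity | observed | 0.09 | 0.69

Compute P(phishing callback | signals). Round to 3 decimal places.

Multiply each prior by the joint likelihood of the signal pattern:
  port scan: 0.44 × 0.34 × 0.90 × 0.09 = 0.012118
  phishing callback: 0.56 × 0.89 × 0.12 × 0.69 = 0.041268
Normalizing constant Z = 0.012118 + 0.041268 = 0.053385.
P(phishing callback | evidence) = 0.041268 / 0.053385 ≈ 0.773.

0.773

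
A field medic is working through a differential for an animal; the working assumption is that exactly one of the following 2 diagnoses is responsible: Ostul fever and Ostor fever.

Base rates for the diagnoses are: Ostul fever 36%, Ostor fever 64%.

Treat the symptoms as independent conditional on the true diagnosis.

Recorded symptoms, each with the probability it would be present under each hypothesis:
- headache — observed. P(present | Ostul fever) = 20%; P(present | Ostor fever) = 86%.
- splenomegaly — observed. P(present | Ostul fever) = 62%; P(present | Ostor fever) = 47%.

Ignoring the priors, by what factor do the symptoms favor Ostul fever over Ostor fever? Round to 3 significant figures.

0.307

Take the product of per-symptom likelihoods under each hypothesis, then divide.
  Ostul fever: 0.20 × 0.62 = 0.124
  Ostor fever: 0.86 × 0.47 = 0.4042
Bayes factor = 0.124 / 0.4042 ≈ 0.307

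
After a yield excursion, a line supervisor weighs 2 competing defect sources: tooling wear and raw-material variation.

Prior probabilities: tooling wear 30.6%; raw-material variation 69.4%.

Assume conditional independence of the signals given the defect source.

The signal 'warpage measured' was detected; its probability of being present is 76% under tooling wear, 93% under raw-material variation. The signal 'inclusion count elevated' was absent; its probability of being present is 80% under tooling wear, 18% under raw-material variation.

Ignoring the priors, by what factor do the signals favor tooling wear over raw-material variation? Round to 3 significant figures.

0.199

The Bayes factor is the ratio of the joint likelihoods of the signal pattern under the two hypotheses (using 1 − P(present | H) for each absent signal).
  tooling wear: 0.76 × (1 − 0.80) = 0.152
  raw-material variation: 0.93 × (1 − 0.18) = 0.7626
Bayes factor = 0.152 / 0.7626 ≈ 0.199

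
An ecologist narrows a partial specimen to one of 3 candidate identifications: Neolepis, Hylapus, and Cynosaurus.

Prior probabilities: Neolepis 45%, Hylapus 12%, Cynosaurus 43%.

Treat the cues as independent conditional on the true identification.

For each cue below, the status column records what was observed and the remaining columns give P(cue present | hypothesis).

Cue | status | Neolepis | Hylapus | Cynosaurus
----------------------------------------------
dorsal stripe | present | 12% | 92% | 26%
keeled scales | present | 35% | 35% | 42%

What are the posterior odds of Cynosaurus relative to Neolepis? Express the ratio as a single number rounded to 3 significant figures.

The normalizing constant cancels in an odds ratio, so compute prior × likelihood for the two hypotheses only:
  Cynosaurus: 0.43 × 0.26 × 0.42 = 0.046956
  Neolepis: 0.45 × 0.12 × 0.35 = 0.0189
Posterior odds = 0.046956 / 0.0189 ≈ 2.48.

2.48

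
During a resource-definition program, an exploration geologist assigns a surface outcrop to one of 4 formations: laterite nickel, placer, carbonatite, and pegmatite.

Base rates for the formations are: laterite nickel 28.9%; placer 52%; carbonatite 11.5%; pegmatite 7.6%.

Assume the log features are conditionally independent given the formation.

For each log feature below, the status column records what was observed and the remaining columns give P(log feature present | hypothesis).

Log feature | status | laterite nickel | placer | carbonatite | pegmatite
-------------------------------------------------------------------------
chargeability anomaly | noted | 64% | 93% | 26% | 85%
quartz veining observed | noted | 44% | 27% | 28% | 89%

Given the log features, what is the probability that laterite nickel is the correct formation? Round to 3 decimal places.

By Bayes' rule with conditional independence, the unnormalized weight for each hypothesis is prior × ∏ likelihoods:
  laterite nickel: 0.289 × 0.64 × 0.44 = 0.081382
  placer: 0.520 × 0.93 × 0.27 = 0.13057
  carbonatite: 0.115 × 0.26 × 0.28 = 0.008372
  pegmatite: 0.076 × 0.85 × 0.89 = 0.057494
Normalizing constant Z = 0.081382 + 0.13057 + 0.008372 + 0.057494 = 0.27782.
P(laterite nickel | evidence) = 0.081382 / 0.27782 ≈ 0.293.

0.293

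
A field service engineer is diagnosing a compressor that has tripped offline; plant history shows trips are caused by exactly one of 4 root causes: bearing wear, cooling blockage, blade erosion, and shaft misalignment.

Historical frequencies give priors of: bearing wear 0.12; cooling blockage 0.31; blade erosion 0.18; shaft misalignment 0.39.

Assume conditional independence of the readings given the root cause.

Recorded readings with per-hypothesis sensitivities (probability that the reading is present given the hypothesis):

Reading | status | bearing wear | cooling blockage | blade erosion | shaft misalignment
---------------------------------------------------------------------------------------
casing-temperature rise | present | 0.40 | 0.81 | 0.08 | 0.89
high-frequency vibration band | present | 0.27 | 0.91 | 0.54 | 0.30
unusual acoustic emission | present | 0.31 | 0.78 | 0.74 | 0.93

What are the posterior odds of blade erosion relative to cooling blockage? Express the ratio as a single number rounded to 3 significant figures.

0.0323

The normalizing constant cancels in an odds ratio, so compute prior × likelihood for the two hypotheses only:
  blade erosion: 0.18 × 0.08 × 0.54 × 0.74 = 0.0057542
  cooling blockage: 0.31 × 0.81 × 0.91 × 0.78 = 0.17823
Posterior odds = 0.0057542 / 0.17823 ≈ 0.0323.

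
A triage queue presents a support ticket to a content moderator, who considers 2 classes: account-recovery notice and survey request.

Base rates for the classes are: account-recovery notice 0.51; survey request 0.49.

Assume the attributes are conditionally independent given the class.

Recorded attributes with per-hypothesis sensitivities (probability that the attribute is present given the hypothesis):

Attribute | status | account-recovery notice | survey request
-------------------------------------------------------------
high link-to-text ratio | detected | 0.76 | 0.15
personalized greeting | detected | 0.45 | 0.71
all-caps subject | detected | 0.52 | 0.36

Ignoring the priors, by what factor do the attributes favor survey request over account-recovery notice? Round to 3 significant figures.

0.216

The Bayes factor is the ratio of the joint likelihoods of the attribute pattern under the two hypotheses.
  survey request: 0.15 × 0.71 × 0.36 = 0.03834
  account-recovery notice: 0.76 × 0.45 × 0.52 = 0.17784
Bayes factor = 0.03834 / 0.17784 ≈ 0.216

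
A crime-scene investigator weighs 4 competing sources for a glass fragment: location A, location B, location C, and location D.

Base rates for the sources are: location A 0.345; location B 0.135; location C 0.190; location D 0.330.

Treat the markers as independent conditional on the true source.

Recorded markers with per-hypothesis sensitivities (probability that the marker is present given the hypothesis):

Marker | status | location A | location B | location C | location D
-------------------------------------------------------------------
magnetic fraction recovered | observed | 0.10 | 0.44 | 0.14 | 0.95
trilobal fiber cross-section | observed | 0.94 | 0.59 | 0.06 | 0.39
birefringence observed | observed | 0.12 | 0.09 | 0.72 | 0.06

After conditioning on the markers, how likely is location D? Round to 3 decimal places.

For each hypothesis, the unnormalized posterior weight is prior × product of the marker likelihoods:
  location A: 0.345 × 0.10 × 0.94 × 0.12 = 0.0038916
  location B: 0.135 × 0.44 × 0.59 × 0.09 = 0.0031541
  location C: 0.190 × 0.14 × 0.06 × 0.72 = 0.0011491
  location D: 0.330 × 0.95 × 0.39 × 0.06 = 0.0073359
The unnormalized weights sum to 0.015531.
P(location D | evidence) = 0.0073359 / 0.015531 ≈ 0.472.

0.472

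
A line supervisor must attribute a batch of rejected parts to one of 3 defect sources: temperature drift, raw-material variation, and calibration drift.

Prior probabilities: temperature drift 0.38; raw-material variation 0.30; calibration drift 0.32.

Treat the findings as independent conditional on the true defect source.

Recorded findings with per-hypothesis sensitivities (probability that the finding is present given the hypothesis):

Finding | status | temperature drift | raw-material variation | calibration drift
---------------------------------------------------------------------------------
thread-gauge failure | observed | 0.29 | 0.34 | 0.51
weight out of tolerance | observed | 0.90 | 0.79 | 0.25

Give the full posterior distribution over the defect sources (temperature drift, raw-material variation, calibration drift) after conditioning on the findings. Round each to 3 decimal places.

Multiply each prior by the joint likelihood of the evidence pattern:
  temperature drift: 0.38 × 0.29 × 0.90 = 0.09918
  raw-material variation: 0.30 × 0.34 × 0.79 = 0.08058
  calibration drift: 0.32 × 0.51 × 0.25 = 0.0408
The unnormalized weights sum to 0.22056.
P(temperature drift | evidence) = 0.09918 / 0.22056 ≈ 0.450
P(raw-material variation | evidence) = 0.08058 / 0.22056 ≈ 0.365
P(calibration drift | evidence) = 0.0408 / 0.22056 ≈ 0.185

0.450, 0.365, 0.185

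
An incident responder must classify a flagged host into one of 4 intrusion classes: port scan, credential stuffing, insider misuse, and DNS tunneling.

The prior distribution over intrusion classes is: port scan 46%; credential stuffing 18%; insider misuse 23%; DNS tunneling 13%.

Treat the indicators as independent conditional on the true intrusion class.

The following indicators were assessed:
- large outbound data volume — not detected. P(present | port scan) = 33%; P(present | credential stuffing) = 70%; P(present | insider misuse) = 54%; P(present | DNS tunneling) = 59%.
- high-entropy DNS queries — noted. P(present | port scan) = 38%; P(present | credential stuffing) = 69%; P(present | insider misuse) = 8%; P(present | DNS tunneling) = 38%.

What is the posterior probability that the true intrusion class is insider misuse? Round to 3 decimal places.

0.046

By Bayes' rule with conditional independence, the unnormalized weight for each hypothesis is prior × ∏ likelihoods (using 1 − P(present | H) for each absent indicator):
  port scan: 0.46 × (1 − 0.33) × 0.38 = 0.11712
  credential stuffing: 0.18 × (1 − 0.70) × 0.69 = 0.03726
  insider misuse: 0.23 × (1 − 0.54) × 0.08 = 0.008464
  DNS tunneling: 0.13 × (1 − 0.59) × 0.38 = 0.020254
The unnormalized weights sum to 0.18309.
P(insider misuse | evidence) = 0.008464 / 0.18309 ≈ 0.046.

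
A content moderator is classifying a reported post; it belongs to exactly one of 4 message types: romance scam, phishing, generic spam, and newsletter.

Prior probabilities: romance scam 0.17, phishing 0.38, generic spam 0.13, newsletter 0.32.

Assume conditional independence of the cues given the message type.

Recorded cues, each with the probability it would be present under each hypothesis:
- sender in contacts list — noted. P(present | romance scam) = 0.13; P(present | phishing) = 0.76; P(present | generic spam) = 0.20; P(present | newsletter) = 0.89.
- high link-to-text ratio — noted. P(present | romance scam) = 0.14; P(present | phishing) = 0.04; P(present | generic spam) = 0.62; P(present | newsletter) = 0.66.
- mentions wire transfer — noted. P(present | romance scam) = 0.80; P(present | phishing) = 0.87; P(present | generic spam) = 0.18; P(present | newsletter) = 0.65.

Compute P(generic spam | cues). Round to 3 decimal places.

0.021

Multiply each prior by the joint likelihood of the cue pattern:
  romance scam: 0.17 × 0.13 × 0.14 × 0.80 = 0.0024752
  phishing: 0.38 × 0.76 × 0.04 × 0.87 = 0.01005
  generic spam: 0.13 × 0.20 × 0.62 × 0.18 = 0.0029016
  newsletter: 0.32 × 0.89 × 0.66 × 0.65 = 0.12218
Normalizing constant Z = 0.0024752 + 0.01005 + 0.0029016 + 0.12218 = 0.13761.
P(generic spam | evidence) = 0.0029016 / 0.13761 ≈ 0.021.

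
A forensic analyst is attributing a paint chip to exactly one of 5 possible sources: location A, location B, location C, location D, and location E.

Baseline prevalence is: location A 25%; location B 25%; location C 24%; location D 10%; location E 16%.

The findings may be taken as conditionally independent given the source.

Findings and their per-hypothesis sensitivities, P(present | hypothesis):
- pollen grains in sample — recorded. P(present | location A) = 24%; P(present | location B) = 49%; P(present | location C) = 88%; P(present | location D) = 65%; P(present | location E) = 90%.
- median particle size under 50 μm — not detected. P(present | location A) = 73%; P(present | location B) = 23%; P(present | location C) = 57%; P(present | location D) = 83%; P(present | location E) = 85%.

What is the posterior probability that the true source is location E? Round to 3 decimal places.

Multiply each prior by the joint likelihood of the evidence pattern (using 1 − P(present | H) for each absent finding):
  location A: 0.25 × 0.24 × (1 − 0.73) = 0.0162
  location B: 0.25 × 0.49 × (1 − 0.23) = 0.094325
  location C: 0.24 × 0.88 × (1 − 0.57) = 0.090816
  location D: 0.10 × 0.65 × (1 − 0.83) = 0.01105
  location E: 0.16 × 0.90 × (1 − 0.85) = 0.0216
Marginal likelihood of the evidence = 0.23399.
P(location E | evidence) = 0.0216 / 0.23399 ≈ 0.092.

0.092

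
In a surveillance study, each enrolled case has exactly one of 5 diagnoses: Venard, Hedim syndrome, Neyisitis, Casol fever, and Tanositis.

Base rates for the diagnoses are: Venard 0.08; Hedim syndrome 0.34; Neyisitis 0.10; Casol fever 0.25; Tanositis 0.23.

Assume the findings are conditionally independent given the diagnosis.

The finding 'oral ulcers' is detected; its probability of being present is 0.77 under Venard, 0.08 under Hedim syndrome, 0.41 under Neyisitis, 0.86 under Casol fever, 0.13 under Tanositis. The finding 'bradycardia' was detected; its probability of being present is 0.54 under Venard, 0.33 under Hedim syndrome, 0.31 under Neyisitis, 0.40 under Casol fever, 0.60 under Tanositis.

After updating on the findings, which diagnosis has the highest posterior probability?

By Bayes' rule with conditional independence, the unnormalized weight for each hypothesis is prior × ∏ likelihoods:
  Venard: 0.08 × 0.77 × 0.54 = 0.033264
  Hedim syndrome: 0.34 × 0.08 × 0.33 = 0.008976
  Neyisitis: 0.10 × 0.41 × 0.31 = 0.01271
  Casol fever: 0.25 × 0.86 × 0.40 = 0.086
  Tanositis: 0.23 × 0.13 × 0.60 = 0.01794
Normalizing constant Z = 0.033264 + 0.008976 + 0.01271 + 0.086 + 0.01794 = 0.15889.
P(Venard | evidence) ≈ 0.033264 / 0.15889 ≈ 0.209
P(Hedim syndrome | evidence) ≈ 0.008976 / 0.15889 ≈ 0.056
P(Neyisitis | evidence) ≈ 0.01271 / 0.15889 ≈ 0.080
P(Casol fever | evidence) ≈ 0.086 / 0.15889 ≈ 0.541
P(Tanositis | evidence) ≈ 0.01794 / 0.15889 ≈ 0.113
The largest is 0.541, so Casol fever is most probable.

Casol fever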